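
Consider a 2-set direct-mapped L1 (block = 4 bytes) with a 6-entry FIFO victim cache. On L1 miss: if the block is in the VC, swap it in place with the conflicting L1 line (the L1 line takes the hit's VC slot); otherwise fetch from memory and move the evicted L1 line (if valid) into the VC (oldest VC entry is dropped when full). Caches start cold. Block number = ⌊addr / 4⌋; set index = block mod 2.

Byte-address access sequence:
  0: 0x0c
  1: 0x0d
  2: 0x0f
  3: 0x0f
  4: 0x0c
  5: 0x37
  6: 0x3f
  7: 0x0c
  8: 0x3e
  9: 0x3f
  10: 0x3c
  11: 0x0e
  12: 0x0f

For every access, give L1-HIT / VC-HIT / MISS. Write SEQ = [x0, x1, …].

0: 0xc (blk 3, set 1) → MISS  vc=[]
1: 0xd (blk 3, set 1) → L1-HIT  vc=[]
2: 0xf (blk 3, set 1) → L1-HIT  vc=[]
3: 0xf (blk 3, set 1) → L1-HIT  vc=[]
4: 0xc (blk 3, set 1) → L1-HIT  vc=[]
5: 0x37 (blk 13, set 1) → MISS  vc=[3]
6: 0x3f (blk 15, set 1) → MISS  vc=[3, 13]
7: 0xc (blk 3, set 1) → VC-HIT  vc=[15, 13]
8: 0x3e (blk 15, set 1) → VC-HIT  vc=[3, 13]
9: 0x3f (blk 15, set 1) → L1-HIT  vc=[3, 13]
10: 0x3c (blk 15, set 1) → L1-HIT  vc=[3, 13]
11: 0xe (blk 3, set 1) → VC-HIT  vc=[15, 13]
12: 0xf (blk 3, set 1) → L1-HIT  vc=[15, 13]

SEQ = [MISS, L1-HIT, L1-HIT, L1-HIT, L1-HIT, MISS, MISS, VC-HIT, VC-HIT, L1-HIT, L1-HIT, VC-HIT, L1-HIT]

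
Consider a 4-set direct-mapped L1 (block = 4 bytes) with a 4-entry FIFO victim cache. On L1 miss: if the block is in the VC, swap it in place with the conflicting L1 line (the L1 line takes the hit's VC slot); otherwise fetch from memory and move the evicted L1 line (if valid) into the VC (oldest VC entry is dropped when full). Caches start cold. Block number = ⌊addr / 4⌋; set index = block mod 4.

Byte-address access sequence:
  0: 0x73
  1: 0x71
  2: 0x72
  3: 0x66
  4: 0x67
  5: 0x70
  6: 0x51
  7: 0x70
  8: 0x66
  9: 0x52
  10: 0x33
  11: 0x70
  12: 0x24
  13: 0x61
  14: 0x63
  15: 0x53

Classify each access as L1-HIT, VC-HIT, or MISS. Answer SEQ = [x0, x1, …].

SEQ = [MISS, L1-HIT, L1-HIT, MISS, L1-HIT, L1-HIT, MISS, VC-HIT, L1-HIT, VC-HIT, MISS, VC-HIT, MISS, MISS, L1-HIT, VC-HIT]

0: 0x73 (blk 28, set 0) → MISS  vc=[]
1: 0x71 (blk 28, set 0) → L1-HIT  vc=[]
2: 0x72 (blk 28, set 0) → L1-HIT  vc=[]
3: 0x66 (blk 25, set 1) → MISS  vc=[]
4: 0x67 (blk 25, set 1) → L1-HIT  vc=[]
5: 0x70 (blk 28, set 0) → L1-HIT  vc=[]
6: 0x51 (blk 20, set 0) → MISS  vc=[28]
7: 0x70 (blk 28, set 0) → VC-HIT  vc=[20]
8: 0x66 (blk 25, set 1) → L1-HIT  vc=[20]
9: 0x52 (blk 20, set 0) → VC-HIT  vc=[28]
10: 0x33 (blk 12, set 0) → MISS  vc=[28, 20]
11: 0x70 (blk 28, set 0) → VC-HIT  vc=[12, 20]
12: 0x24 (blk 9, set 1) → MISS  vc=[12, 20, 25]
13: 0x61 (blk 24, set 0) → MISS  vc=[12, 20, 25, 28]
14: 0x63 (blk 24, set 0) → L1-HIT  vc=[12, 20, 25, 28]
15: 0x53 (blk 20, set 0) → VC-HIT  vc=[12, 24, 25, 28]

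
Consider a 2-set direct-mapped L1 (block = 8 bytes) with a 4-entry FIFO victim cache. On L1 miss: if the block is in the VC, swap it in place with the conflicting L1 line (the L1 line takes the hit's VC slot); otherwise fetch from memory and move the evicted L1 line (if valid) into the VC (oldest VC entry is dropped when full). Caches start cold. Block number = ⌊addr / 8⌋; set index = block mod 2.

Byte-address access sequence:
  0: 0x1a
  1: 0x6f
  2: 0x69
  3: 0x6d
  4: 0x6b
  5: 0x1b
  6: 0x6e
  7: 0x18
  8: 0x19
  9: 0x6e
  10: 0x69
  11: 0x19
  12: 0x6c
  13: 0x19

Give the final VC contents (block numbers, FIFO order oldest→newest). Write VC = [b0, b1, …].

0: 0x1a (blk 3, set 1) → MISS  vc=[]
1: 0x6f (blk 13, set 1) → MISS  vc=[3]
2: 0x69 (blk 13, set 1) → L1-HIT  vc=[3]
3: 0x6d (blk 13, set 1) → L1-HIT  vc=[3]
4: 0x6b (blk 13, set 1) → L1-HIT  vc=[3]
5: 0x1b (blk 3, set 1) → VC-HIT  vc=[13]
6: 0x6e (blk 13, set 1) → VC-HIT  vc=[3]
7: 0x18 (blk 3, set 1) → VC-HIT  vc=[13]
8: 0x19 (blk 3, set 1) → L1-HIT  vc=[13]
9: 0x6e (blk 13, set 1) → VC-HIT  vc=[3]
10: 0x69 (blk 13, set 1) → L1-HIT  vc=[3]
11: 0x19 (blk 3, set 1) → VC-HIT  vc=[13]
12: 0x6c (blk 13, set 1) → VC-HIT  vc=[3]
13: 0x19 (blk 3, set 1) → VC-HIT  vc=[13]

VC = [13]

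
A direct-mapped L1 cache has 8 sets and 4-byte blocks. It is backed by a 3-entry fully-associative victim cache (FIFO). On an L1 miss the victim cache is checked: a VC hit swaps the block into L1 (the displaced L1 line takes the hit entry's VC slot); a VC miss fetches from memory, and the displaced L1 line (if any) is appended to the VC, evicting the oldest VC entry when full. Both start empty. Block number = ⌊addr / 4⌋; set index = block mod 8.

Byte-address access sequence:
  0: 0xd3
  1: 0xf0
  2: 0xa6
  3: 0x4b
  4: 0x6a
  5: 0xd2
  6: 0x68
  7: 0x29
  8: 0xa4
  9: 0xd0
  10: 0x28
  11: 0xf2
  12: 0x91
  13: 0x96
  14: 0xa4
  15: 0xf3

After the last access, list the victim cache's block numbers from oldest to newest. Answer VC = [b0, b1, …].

VC = [18, 26, 36]

#0 0xd3→b52/s4 MISS; vc=[]
#1 0xf0→b60/s4 MISS; vc=[52]
#2 0xa6→b41/s1 MISS; vc=[52]
#3 0x4b→b18/s2 MISS; vc=[52]
#4 0x6a→b26/s2 MISS; vc=[52,18]
#5 0xd2→b52/s4 VC-HIT; vc=[60,18]
#6 0x68→b26/s2 L1-HIT; vc=[60,18]
#7 0x29→b10/s2 MISS; vc=[60,18,26]
#8 0xa4→b41/s1 L1-HIT; vc=[60,18,26]
#9 0xd0→b52/s4 L1-HIT; vc=[60,18,26]
#10 0x28→b10/s2 L1-HIT; vc=[60,18,26]
#11 0xf2→b60/s4 VC-HIT; vc=[52,18,26]
#12 0x91→b36/s4 MISS; vc=[18,26,60]
#13 0x96→b37/s5 MISS; vc=[18,26,60]
#14 0xa4→b41/s1 L1-HIT; vc=[18,26,60]
#15 0xf3→b60/s4 VC-HIT; vc=[18,26,36]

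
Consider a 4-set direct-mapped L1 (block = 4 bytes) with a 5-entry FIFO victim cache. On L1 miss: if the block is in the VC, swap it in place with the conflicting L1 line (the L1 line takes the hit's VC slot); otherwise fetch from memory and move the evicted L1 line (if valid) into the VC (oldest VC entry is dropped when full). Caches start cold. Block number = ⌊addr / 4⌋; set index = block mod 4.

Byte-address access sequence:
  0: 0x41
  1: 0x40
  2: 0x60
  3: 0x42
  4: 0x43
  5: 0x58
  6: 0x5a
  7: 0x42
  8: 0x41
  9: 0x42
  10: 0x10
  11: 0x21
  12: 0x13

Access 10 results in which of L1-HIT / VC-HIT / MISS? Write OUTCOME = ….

  [0] addr=0x41 blk=16 s=0: MISS | VC []
  [1] addr=0x40 blk=16 s=0: L1-HIT | VC []
  [2] addr=0x60 blk=24 s=0: MISS | VC [16]
  [3] addr=0x42 blk=16 s=0: VC-HIT | VC [24]
  [4] addr=0x43 blk=16 s=0: L1-HIT | VC [24]
  [5] addr=0x58 blk=22 s=2: MISS | VC [24]
  [6] addr=0x5a blk=22 s=2: L1-HIT | VC [24]
  [7] addr=0x42 blk=16 s=0: L1-HIT | VC [24]
  [8] addr=0x41 blk=16 s=0: L1-HIT | VC [24]
  [9] addr=0x42 blk=16 s=0: L1-HIT | VC [24]
  [10] addr=0x10 blk=4 s=0: MISS | VC [24, 16]
  [11] addr=0x21 blk=8 s=0: MISS | VC [24, 16, 4]
  [12] addr=0x13 blk=4 s=0: VC-HIT | VC [24, 16, 8]

OUTCOME = MISS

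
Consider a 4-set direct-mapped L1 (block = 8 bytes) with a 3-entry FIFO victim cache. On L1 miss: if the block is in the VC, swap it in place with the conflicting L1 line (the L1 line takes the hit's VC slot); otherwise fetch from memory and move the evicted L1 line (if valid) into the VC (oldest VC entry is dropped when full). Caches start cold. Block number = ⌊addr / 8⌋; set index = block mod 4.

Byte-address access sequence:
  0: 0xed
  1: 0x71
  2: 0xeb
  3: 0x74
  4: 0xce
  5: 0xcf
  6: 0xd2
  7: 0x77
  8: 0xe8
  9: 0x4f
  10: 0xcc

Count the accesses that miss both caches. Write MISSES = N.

MISSES = 5

0: 0xed (blk 29, set 1) → MISS  vc=[]
1: 0x71 (blk 14, set 2) → MISS  vc=[]
2: 0xeb (blk 29, set 1) → L1-HIT  vc=[]
3: 0x74 (blk 14, set 2) → L1-HIT  vc=[]
4: 0xce (blk 25, set 1) → MISS  vc=[29]
5: 0xcf (blk 25, set 1) → L1-HIT  vc=[29]
6: 0xd2 (blk 26, set 2) → MISS  vc=[29, 14]
7: 0x77 (blk 14, set 2) → VC-HIT  vc=[29, 26]
8: 0xe8 (blk 29, set 1) → VC-HIT  vc=[25, 26]
9: 0x4f (blk 9, set 1) → MISS  vc=[25, 26, 29]
10: 0xcc (blk 25, set 1) → VC-HIT  vc=[9, 26, 29]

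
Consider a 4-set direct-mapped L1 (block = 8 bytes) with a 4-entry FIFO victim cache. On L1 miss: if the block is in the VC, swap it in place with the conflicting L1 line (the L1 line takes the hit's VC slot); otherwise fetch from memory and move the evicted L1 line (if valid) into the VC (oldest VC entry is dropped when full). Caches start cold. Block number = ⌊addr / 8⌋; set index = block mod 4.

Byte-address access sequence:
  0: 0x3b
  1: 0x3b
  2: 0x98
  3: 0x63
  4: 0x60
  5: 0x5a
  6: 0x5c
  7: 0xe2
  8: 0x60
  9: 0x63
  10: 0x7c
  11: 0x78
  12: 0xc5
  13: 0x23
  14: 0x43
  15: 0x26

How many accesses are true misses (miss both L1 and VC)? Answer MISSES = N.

0: 0x3b (blk 7, set 3) → MISS  vc=[]
1: 0x3b (blk 7, set 3) → L1-HIT  vc=[]
2: 0x98 (blk 19, set 3) → MISS  vc=[7]
3: 0x63 (blk 12, set 0) → MISS  vc=[7]
4: 0x60 (blk 12, set 0) → L1-HIT  vc=[7]
5: 0x5a (blk 11, set 3) → MISS  vc=[7, 19]
6: 0x5c (blk 11, set 3) → L1-HIT  vc=[7, 19]
7: 0xe2 (blk 28, set 0) → MISS  vc=[7, 19, 12]
8: 0x60 (blk 12, set 0) → VC-HIT  vc=[7, 19, 28]
9: 0x63 (blk 12, set 0) → L1-HIT  vc=[7, 19, 28]
10: 0x7c (blk 15, set 3) → MISS  vc=[7, 19, 28, 11]
11: 0x78 (blk 15, set 3) → L1-HIT  vc=[7, 19, 28, 11]
12: 0xc5 (blk 24, set 0) → MISS  vc=[19, 28, 11, 12]
13: 0x23 (blk 4, set 0) → MISS  vc=[28, 11, 12, 24]
14: 0x43 (blk 8, set 0) → MISS  vc=[11, 12, 24, 4]
15: 0x26 (blk 4, set 0) → VC-HIT  vc=[11, 12, 24, 8]

MISSES = 9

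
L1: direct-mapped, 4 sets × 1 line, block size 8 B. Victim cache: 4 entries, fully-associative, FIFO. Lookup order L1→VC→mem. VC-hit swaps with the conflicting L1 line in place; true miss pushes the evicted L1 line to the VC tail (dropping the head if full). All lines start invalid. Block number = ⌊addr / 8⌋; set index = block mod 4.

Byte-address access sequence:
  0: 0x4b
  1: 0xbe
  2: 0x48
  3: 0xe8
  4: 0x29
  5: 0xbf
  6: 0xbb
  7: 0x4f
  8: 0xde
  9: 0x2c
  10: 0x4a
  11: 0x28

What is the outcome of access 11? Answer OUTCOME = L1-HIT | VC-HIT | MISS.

OUTCOME = VC-HIT

0: 0x4b (blk 9, set 1) → MISS  vc=[]
1: 0xbe (blk 23, set 3) → MISS  vc=[]
2: 0x48 (blk 9, set 1) → L1-HIT  vc=[]
3: 0xe8 (blk 29, set 1) → MISS  vc=[9]
4: 0x29 (blk 5, set 1) → MISS  vc=[9, 29]
5: 0xbf (blk 23, set 3) → L1-HIT  vc=[9, 29]
6: 0xbb (blk 23, set 3) → L1-HIT  vc=[9, 29]
7: 0x4f (blk 9, set 1) → VC-HIT  vc=[5, 29]
8: 0xde (blk 27, set 3) → MISS  vc=[5, 29, 23]
9: 0x2c (blk 5, set 1) → VC-HIT  vc=[9, 29, 23]
10: 0x4a (blk 9, set 1) → VC-HIT  vc=[5, 29, 23]
11: 0x28 (blk 5, set 1) → VC-HIT  vc=[9, 29, 23]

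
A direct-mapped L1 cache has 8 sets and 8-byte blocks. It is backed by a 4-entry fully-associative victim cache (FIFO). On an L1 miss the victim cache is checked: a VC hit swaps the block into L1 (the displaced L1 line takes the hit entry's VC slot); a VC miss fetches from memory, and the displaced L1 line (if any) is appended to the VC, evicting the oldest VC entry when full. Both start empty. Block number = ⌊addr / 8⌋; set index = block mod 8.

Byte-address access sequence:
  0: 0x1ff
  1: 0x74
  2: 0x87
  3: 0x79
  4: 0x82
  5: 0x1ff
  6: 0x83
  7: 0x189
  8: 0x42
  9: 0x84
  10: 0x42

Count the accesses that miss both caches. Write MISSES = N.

MISSES = 6

  [0] addr=0x1ff blk=63 s=7: MISS | VC []
  [1] addr=0x74 blk=14 s=6: MISS | VC []
  [2] addr=0x87 blk=16 s=0: MISS | VC []
  [3] addr=0x79 blk=15 s=7: MISS | VC [63]
  [4] addr=0x82 blk=16 s=0: L1-HIT | VC [63]
  [5] addr=0x1ff blk=63 s=7: VC-HIT | VC [15]
  [6] addr=0x83 blk=16 s=0: L1-HIT | VC [15]
  [7] addr=0x189 blk=49 s=1: MISS | VC [15]
  [8] addr=0x42 blk=8 s=0: MISS | VC [15, 16]
  [9] addr=0x84 blk=16 s=0: VC-HIT | VC [15, 8]
  [10] addr=0x42 blk=8 s=0: VC-HIT | VC [15, 16]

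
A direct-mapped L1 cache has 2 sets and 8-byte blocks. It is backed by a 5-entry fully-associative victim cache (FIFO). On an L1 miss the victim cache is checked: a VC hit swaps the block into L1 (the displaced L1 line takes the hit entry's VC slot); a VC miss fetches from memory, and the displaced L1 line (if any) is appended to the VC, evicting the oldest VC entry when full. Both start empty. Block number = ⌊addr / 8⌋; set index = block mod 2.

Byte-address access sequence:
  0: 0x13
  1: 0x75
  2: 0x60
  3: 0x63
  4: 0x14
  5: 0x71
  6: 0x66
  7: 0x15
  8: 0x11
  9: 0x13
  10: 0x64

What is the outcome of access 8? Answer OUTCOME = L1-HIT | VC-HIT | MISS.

OUTCOME = L1-HIT

0: 0x13 (blk 2, set 0) → MISS  vc=[]
1: 0x75 (blk 14, set 0) → MISS  vc=[2]
2: 0x60 (blk 12, set 0) → MISS  vc=[2, 14]
3: 0x63 (blk 12, set 0) → L1-HIT  vc=[2, 14]
4: 0x14 (blk 2, set 0) → VC-HIT  vc=[12, 14]
5: 0x71 (blk 14, set 0) → VC-HIT  vc=[12, 2]
6: 0x66 (blk 12, set 0) → VC-HIT  vc=[14, 2]
7: 0x15 (blk 2, set 0) → VC-HIT  vc=[14, 12]
8: 0x11 (blk 2, set 0) → L1-HIT  vc=[14, 12]
9: 0x13 (blk 2, set 0) → L1-HIT  vc=[14, 12]
10: 0x64 (blk 12, set 0) → VC-HIT  vc=[14, 2]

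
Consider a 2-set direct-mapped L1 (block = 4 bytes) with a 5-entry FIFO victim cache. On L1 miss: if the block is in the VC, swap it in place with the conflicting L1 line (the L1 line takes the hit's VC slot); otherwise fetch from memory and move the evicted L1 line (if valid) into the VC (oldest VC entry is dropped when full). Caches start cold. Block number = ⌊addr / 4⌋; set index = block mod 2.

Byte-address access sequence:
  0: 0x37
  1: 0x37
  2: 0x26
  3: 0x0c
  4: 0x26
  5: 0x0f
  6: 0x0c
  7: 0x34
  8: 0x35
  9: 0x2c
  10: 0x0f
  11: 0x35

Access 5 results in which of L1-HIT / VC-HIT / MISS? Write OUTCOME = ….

  [0] addr=0x37 blk=13 s=1: MISS | VC []
  [1] addr=0x37 blk=13 s=1: L1-HIT | VC []
  [2] addr=0x26 blk=9 s=1: MISS | VC [13]
  [3] addr=0xc blk=3 s=1: MISS | VC [13, 9]
  [4] addr=0x26 blk=9 s=1: VC-HIT | VC [13, 3]
  [5] addr=0xf blk=3 s=1: VC-HIT | VC [13, 9]
  [6] addr=0xc blk=3 s=1: L1-HIT | VC [13, 9]
  [7] addr=0x34 blk=13 s=1: VC-HIT | VC [3, 9]
  [8] addr=0x35 blk=13 s=1: L1-HIT | VC [3, 9]
  [9] addr=0x2c blk=11 s=1: MISS | VC [3, 9, 13]
  [10] addr=0xf blk=3 s=1: VC-HIT | VC [11, 9, 13]
  [11] addr=0x35 blk=13 s=1: VC-HIT | VC [11, 9, 3]

OUTCOME = VC-HIT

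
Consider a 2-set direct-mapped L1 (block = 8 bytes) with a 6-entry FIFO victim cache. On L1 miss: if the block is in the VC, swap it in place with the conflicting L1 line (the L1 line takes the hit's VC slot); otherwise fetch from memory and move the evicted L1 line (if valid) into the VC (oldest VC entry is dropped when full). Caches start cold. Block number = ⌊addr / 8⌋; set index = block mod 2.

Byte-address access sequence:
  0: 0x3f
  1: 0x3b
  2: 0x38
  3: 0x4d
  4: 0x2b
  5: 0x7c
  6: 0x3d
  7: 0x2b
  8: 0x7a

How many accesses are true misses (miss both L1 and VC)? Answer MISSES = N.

  [0] addr=0x3f blk=7 s=1: MISS | VC []
  [1] addr=0x3b blk=7 s=1: L1-HIT | VC []
  [2] addr=0x38 blk=7 s=1: L1-HIT | VC []
  [3] addr=0x4d blk=9 s=1: MISS | VC [7]
  [4] addr=0x2b blk=5 s=1: MISS | VC [7, 9]
  [5] addr=0x7c blk=15 s=1: MISS | VC [7, 9, 5]
  [6] addr=0x3d blk=7 s=1: VC-HIT | VC [15, 9, 5]
  [7] addr=0x2b blk=5 s=1: VC-HIT | VC [15, 9, 7]
  [8] addr=0x7a blk=15 s=1: VC-HIT | VC [5, 9, 7]

MISSES = 4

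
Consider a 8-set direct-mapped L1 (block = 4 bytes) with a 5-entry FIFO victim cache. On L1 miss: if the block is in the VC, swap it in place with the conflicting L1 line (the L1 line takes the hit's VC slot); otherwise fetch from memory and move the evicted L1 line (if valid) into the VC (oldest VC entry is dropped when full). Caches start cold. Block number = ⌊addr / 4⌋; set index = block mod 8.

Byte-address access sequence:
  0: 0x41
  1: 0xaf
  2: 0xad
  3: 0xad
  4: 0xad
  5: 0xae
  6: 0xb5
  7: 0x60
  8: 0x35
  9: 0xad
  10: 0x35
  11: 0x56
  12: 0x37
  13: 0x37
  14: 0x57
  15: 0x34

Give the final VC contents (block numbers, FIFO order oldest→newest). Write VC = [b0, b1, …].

0: 0x41 (blk 16, set 0) → MISS  vc=[]
1: 0xaf (blk 43, set 3) → MISS  vc=[]
2: 0xad (blk 43, set 3) → L1-HIT  vc=[]
3: 0xad (blk 43, set 3) → L1-HIT  vc=[]
4: 0xad (blk 43, set 3) → L1-HIT  vc=[]
5: 0xae (blk 43, set 3) → L1-HIT  vc=[]
6: 0xb5 (blk 45, set 5) → MISS  vc=[]
7: 0x60 (blk 24, set 0) → MISS  vc=[16]
8: 0x35 (blk 13, set 5) → MISS  vc=[16, 45]
9: 0xad (blk 43, set 3) → L1-HIT  vc=[16, 45]
10: 0x35 (blk 13, set 5) → L1-HIT  vc=[16, 45]
11: 0x56 (blk 21, set 5) → MISS  vc=[16, 45, 13]
12: 0x37 (blk 13, set 5) → VC-HIT  vc=[16, 45, 21]
13: 0x37 (blk 13, set 5) → L1-HIT  vc=[16, 45, 21]
14: 0x57 (blk 21, set 5) → VC-HIT  vc=[16, 45, 13]
15: 0x34 (blk 13, set 5) → VC-HIT  vc=[16, 45, 21]

VC = [16, 45, 21]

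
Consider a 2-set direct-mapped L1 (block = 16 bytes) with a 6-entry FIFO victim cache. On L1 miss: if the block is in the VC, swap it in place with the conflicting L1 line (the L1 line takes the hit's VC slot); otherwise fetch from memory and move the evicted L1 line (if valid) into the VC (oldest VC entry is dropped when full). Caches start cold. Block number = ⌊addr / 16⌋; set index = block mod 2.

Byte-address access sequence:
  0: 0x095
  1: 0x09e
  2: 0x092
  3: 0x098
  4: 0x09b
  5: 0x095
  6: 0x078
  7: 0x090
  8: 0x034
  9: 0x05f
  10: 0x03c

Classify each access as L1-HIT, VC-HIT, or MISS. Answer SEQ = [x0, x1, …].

  [0] addr=0x95 blk=9 s=1: MISS | VC []
  [1] addr=0x9e blk=9 s=1: L1-HIT | VC []
  [2] addr=0x92 blk=9 s=1: L1-HIT | VC []
  [3] addr=0x98 blk=9 s=1: L1-HIT | VC []
  [4] addr=0x9b blk=9 s=1: L1-HIT | VC []
  [5] addr=0x95 blk=9 s=1: L1-HIT | VC []
  [6] addr=0x78 blk=7 s=1: MISS | VC [9]
  [7] addr=0x90 blk=9 s=1: VC-HIT | VC [7]
  [8] addr=0x34 blk=3 s=1: MISS | VC [7, 9]
  [9] addr=0x5f blk=5 s=1: MISS | VC [7, 9, 3]
  [10] addr=0x3c blk=3 s=1: VC-HIT | VC [7, 9, 5]

SEQ = [MISS, L1-HIT, L1-HIT, L1-HIT, L1-HIT, L1-HIT, MISS, VC-HIT, MISS, MISS, VC-HIT]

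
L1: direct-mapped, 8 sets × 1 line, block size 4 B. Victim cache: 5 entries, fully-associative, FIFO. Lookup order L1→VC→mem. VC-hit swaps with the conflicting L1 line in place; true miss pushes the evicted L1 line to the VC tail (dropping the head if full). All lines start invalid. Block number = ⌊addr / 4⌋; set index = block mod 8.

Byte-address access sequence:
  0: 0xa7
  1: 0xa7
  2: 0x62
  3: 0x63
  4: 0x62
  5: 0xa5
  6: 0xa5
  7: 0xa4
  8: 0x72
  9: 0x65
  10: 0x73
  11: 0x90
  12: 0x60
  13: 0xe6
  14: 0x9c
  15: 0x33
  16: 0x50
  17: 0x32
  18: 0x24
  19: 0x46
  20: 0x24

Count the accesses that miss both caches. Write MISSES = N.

#0 0xa7→b41/s1 MISS; vc=[]
#1 0xa7→b41/s1 L1-HIT; vc=[]
#2 0x62→b24/s0 MISS; vc=[]
#3 0x63→b24/s0 L1-HIT; vc=[]
#4 0x62→b24/s0 L1-HIT; vc=[]
#5 0xa5→b41/s1 L1-HIT; vc=[]
#6 0xa5→b41/s1 L1-HIT; vc=[]
#7 0xa4→b41/s1 L1-HIT; vc=[]
#8 0x72→b28/s4 MISS; vc=[]
#9 0x65→b25/s1 MISS; vc=[41]
#10 0x73→b28/s4 L1-HIT; vc=[41]
#11 0x90→b36/s4 MISS; vc=[41,28]
#12 0x60→b24/s0 L1-HIT; vc=[41,28]
#13 0xe6→b57/s1 MISS; vc=[41,28,25]
#14 0x9c→b39/s7 MISS; vc=[41,28,25]
#15 0x33→b12/s4 MISS; vc=[41,28,25,36]
#16 0x50→b20/s4 MISS; vc=[41,28,25,36,12]
#17 0x32→b12/s4 VC-HIT; vc=[41,28,25,36,20]
#18 0x24→b9/s1 MISS; vc=[28,25,36,20,57]
#19 0x46→b17/s1 MISS; vc=[25,36,20,57,9]
#20 0x24→b9/s1 VC-HIT; vc=[25,36,20,57,17]

MISSES = 11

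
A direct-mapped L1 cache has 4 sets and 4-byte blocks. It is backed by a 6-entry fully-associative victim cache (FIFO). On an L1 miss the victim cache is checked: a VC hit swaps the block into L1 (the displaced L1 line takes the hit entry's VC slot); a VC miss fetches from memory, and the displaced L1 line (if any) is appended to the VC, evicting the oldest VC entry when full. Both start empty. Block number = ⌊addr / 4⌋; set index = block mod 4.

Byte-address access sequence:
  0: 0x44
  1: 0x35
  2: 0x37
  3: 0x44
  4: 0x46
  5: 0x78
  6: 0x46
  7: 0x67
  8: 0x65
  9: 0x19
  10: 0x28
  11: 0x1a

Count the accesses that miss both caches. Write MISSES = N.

MISSES = 6

#0 0x44→b17/s1 MISS; vc=[]
#1 0x35→b13/s1 MISS; vc=[17]
#2 0x37→b13/s1 L1-HIT; vc=[17]
#3 0x44→b17/s1 VC-HIT; vc=[13]
#4 0x46→b17/s1 L1-HIT; vc=[13]
#5 0x78→b30/s2 MISS; vc=[13]
#6 0x46→b17/s1 L1-HIT; vc=[13]
#7 0x67→b25/s1 MISS; vc=[13,17]
#8 0x65→b25/s1 L1-HIT; vc=[13,17]
#9 0x19→b6/s2 MISS; vc=[13,17,30]
#10 0x28→b10/s2 MISS; vc=[13,17,30,6]
#11 0x1a→b6/s2 VC-HIT; vc=[13,17,30,10]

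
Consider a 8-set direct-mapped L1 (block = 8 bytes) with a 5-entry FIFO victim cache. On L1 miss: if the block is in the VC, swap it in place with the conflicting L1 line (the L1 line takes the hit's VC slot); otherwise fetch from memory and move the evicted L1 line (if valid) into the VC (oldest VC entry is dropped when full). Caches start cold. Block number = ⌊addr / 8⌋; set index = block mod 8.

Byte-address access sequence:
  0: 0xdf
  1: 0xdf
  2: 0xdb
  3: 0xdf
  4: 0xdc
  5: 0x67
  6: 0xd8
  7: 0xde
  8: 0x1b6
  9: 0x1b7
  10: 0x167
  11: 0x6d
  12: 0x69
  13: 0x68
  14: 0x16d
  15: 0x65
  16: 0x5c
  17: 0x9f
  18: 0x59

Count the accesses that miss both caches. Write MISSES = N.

#0 0xdf→b27/s3 MISS; vc=[]
#1 0xdf→b27/s3 L1-HIT; vc=[]
#2 0xdb→b27/s3 L1-HIT; vc=[]
#3 0xdf→b27/s3 L1-HIT; vc=[]
#4 0xdc→b27/s3 L1-HIT; vc=[]
#5 0x67→b12/s4 MISS; vc=[]
#6 0xd8→b27/s3 L1-HIT; vc=[]
#7 0xde→b27/s3 L1-HIT; vc=[]
#8 0x1b6→b54/s6 MISS; vc=[]
#9 0x1b7→b54/s6 L1-HIT; vc=[]
#10 0x167→b44/s4 MISS; vc=[12]
#11 0x6d→b13/s5 MISS; vc=[12]
#12 0x69→b13/s5 L1-HIT; vc=[12]
#13 0x68→b13/s5 L1-HIT; vc=[12]
#14 0x16d→b45/s5 MISS; vc=[12,13]
#15 0x65→b12/s4 VC-HIT; vc=[44,13]
#16 0x5c→b11/s3 MISS; vc=[44,13,27]
#17 0x9f→b19/s3 MISS; vc=[44,13,27,11]
#18 0x59→b11/s3 VC-HIT; vc=[44,13,27,19]

MISSES = 8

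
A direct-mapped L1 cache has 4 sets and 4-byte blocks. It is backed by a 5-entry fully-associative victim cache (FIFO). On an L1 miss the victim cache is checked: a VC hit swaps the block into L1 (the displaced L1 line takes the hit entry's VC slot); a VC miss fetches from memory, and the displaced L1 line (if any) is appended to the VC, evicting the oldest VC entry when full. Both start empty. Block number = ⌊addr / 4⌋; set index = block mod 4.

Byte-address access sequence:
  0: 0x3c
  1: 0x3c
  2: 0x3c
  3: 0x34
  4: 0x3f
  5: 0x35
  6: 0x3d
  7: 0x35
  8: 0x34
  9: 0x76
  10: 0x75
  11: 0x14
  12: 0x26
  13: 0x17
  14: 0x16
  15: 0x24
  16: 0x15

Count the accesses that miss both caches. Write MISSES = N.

#0 0x3c→b15/s3 MISS; vc=[]
#1 0x3c→b15/s3 L1-HIT; vc=[]
#2 0x3c→b15/s3 L1-HIT; vc=[]
#3 0x34→b13/s1 MISS; vc=[]
#4 0x3f→b15/s3 L1-HIT; vc=[]
#5 0x35→b13/s1 L1-HIT; vc=[]
#6 0x3d→b15/s3 L1-HIT; vc=[]
#7 0x35→b13/s1 L1-HIT; vc=[]
#8 0x34→b13/s1 L1-HIT; vc=[]
#9 0x76→b29/s1 MISS; vc=[13]
#10 0x75→b29/s1 L1-HIT; vc=[13]
#11 0x14→b5/s1 MISS; vc=[13,29]
#12 0x26→b9/s1 MISS; vc=[13,29,5]
#13 0x17→b5/s1 VC-HIT; vc=[13,29,9]
#14 0x16→b5/s1 L1-HIT; vc=[13,29,9]
#15 0x24→b9/s1 VC-HIT; vc=[13,29,5]
#16 0x15→b5/s1 VC-HIT; vc=[13,29,9]

MISSES = 5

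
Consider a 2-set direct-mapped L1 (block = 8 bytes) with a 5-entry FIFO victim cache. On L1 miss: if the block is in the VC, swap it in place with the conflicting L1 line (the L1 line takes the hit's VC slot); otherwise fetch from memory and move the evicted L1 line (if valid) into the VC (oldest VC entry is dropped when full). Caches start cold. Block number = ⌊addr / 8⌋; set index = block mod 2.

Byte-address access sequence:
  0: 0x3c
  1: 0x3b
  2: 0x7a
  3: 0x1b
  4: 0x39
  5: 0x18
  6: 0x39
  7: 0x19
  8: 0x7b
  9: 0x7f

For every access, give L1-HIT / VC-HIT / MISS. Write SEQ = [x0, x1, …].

SEQ = [MISS, L1-HIT, MISS, MISS, VC-HIT, VC-HIT, VC-HIT, VC-HIT, VC-HIT, L1-HIT]

0: 0x3c (blk 7, set 1) → MISS  vc=[]
1: 0x3b (blk 7, set 1) → L1-HIT  vc=[]
2: 0x7a (blk 15, set 1) → MISS  vc=[7]
3: 0x1b (blk 3, set 1) → MISS  vc=[7, 15]
4: 0x39 (blk 7, set 1) → VC-HIT  vc=[3, 15]
5: 0x18 (blk 3, set 1) → VC-HIT  vc=[7, 15]
6: 0x39 (blk 7, set 1) → VC-HIT  vc=[3, 15]
7: 0x19 (blk 3, set 1) → VC-HIT  vc=[7, 15]
8: 0x7b (blk 15, set 1) → VC-HIT  vc=[7, 3]
9: 0x7f (blk 15, set 1) → L1-HIT  vc=[7, 3]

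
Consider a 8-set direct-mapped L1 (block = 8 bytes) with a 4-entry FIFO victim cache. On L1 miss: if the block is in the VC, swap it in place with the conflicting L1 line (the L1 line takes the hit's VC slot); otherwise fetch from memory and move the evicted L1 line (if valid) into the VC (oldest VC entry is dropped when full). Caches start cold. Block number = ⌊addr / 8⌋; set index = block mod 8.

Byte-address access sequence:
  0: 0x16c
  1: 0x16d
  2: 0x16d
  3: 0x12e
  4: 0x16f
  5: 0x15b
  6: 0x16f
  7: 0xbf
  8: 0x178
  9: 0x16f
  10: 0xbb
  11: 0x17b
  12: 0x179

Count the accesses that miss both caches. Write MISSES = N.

0: 0x16c (blk 45, set 5) → MISS  vc=[]
1: 0x16d (blk 45, set 5) → L1-HIT  vc=[]
2: 0x16d (blk 45, set 5) → L1-HIT  vc=[]
3: 0x12e (blk 37, set 5) → MISS  vc=[45]
4: 0x16f (blk 45, set 5) → VC-HIT  vc=[37]
5: 0x15b (blk 43, set 3) → MISS  vc=[37]
6: 0x16f (blk 45, set 5) → L1-HIT  vc=[37]
7: 0xbf (blk 23, set 7) → MISS  vc=[37]
8: 0x178 (blk 47, set 7) → MISS  vc=[37, 23]
9: 0x16f (blk 45, set 5) → L1-HIT  vc=[37, 23]
10: 0xbb (blk 23, set 7) → VC-HIT  vc=[37, 47]
11: 0x17b (blk 47, set 7) → VC-HIT  vc=[37, 23]
12: 0x179 (blk 47, set 7) → L1-HIT  vc=[37, 23]

MISSES = 5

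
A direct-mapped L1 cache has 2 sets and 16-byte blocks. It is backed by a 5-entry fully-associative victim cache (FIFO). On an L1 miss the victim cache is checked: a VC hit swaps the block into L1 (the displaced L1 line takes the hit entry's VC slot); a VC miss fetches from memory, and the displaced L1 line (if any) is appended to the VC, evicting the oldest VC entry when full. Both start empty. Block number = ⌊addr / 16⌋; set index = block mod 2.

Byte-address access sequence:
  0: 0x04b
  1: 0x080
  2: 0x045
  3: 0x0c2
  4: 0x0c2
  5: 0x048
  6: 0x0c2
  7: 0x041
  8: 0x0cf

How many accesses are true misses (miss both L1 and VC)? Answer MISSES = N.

0: 0x4b (blk 4, set 0) → MISS  vc=[]
1: 0x80 (blk 8, set 0) → MISS  vc=[4]
2: 0x45 (blk 4, set 0) → VC-HIT  vc=[8]
3: 0xc2 (blk 12, set 0) → MISS  vc=[8, 4]
4: 0xc2 (blk 12, set 0) → L1-HIT  vc=[8, 4]
5: 0x48 (blk 4, set 0) → VC-HIT  vc=[8, 12]
6: 0xc2 (blk 12, set 0) → VC-HIT  vc=[8, 4]
7: 0x41 (blk 4, set 0) → VC-HIT  vc=[8, 12]
8: 0xcf (blk 12, set 0) → VC-HIT  vc=[8, 4]

MISSES = 3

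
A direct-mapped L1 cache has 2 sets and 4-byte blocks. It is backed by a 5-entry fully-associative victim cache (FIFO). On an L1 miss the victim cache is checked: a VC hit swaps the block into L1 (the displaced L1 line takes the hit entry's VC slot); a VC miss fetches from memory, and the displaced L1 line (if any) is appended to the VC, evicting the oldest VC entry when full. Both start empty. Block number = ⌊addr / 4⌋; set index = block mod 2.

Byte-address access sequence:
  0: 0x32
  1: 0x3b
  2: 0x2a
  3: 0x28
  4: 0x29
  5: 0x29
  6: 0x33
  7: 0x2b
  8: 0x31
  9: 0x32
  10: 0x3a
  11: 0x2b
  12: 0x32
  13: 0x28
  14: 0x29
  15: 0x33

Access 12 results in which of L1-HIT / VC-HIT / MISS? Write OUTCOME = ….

OUTCOME = VC-HIT

#0 0x32→b12/s0 MISS; vc=[]
#1 0x3b→b14/s0 MISS; vc=[12]
#2 0x2a→b10/s0 MISS; vc=[12,14]
#3 0x28→b10/s0 L1-HIT; vc=[12,14]
#4 0x29→b10/s0 L1-HIT; vc=[12,14]
#5 0x29→b10/s0 L1-HIT; vc=[12,14]
#6 0x33→b12/s0 VC-HIT; vc=[10,14]
#7 0x2b→b10/s0 VC-HIT; vc=[12,14]
#8 0x31→b12/s0 VC-HIT; vc=[10,14]
#9 0x32→b12/s0 L1-HIT; vc=[10,14]
#10 0x3a→b14/s0 VC-HIT; vc=[10,12]
#11 0x2b→b10/s0 VC-HIT; vc=[14,12]
#12 0x32→b12/s0 VC-HIT; vc=[14,10]
#13 0x28→b10/s0 VC-HIT; vc=[14,12]
#14 0x29→b10/s0 L1-HIT; vc=[14,12]
#15 0x33→b12/s0 VC-HIT; vc=[14,10]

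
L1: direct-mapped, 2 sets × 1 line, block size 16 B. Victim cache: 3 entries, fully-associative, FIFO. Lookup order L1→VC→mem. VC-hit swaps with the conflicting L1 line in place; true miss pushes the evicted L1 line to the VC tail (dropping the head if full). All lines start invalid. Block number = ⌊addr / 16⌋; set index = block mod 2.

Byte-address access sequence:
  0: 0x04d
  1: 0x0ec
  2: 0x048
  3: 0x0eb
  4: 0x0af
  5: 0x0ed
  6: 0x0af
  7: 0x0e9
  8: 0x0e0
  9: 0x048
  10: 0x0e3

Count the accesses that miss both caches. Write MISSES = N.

MISSES = 3

#0 0x4d→b4/s0 MISS; vc=[]
#1 0xec→b14/s0 MISS; vc=[4]
#2 0x48→b4/s0 VC-HIT; vc=[14]
#3 0xeb→b14/s0 VC-HIT; vc=[4]
#4 0xaf→b10/s0 MISS; vc=[4,14]
#5 0xed→b14/s0 VC-HIT; vc=[4,10]
#6 0xaf→b10/s0 VC-HIT; vc=[4,14]
#7 0xe9→b14/s0 VC-HIT; vc=[4,10]
#8 0xe0→b14/s0 L1-HIT; vc=[4,10]
#9 0x48→b4/s0 VC-HIT; vc=[14,10]
#10 0xe3→b14/s0 VC-HIT; vc=[4,10]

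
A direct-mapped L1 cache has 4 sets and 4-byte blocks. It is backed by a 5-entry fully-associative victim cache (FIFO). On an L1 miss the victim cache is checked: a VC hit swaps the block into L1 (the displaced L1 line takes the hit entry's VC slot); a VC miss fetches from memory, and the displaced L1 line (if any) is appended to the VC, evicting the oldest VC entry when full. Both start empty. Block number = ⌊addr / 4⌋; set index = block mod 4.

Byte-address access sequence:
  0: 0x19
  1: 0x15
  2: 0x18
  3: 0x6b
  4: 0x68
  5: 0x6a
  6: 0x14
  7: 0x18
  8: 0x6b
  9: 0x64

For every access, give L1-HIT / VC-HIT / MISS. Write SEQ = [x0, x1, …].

  [0] addr=0x19 blk=6 s=2: MISS | VC []
  [1] addr=0x15 blk=5 s=1: MISS | VC []
  [2] addr=0x18 blk=6 s=2: L1-HIT | VC []
  [3] addr=0x6b blk=26 s=2: MISS | VC [6]
  [4] addr=0x68 blk=26 s=2: L1-HIT | VC [6]
  [5] addr=0x6a blk=26 s=2: L1-HIT | VC [6]
  [6] addr=0x14 blk=5 s=1: L1-HIT | VC [6]
  [7] addr=0x18 blk=6 s=2: VC-HIT | VC [26]
  [8] addr=0x6b blk=26 s=2: VC-HIT | VC [6]
  [9] addr=0x64 blk=25 s=1: MISS | VC [6, 5]

SEQ = [MISS, MISS, L1-HIT, MISS, L1-HIT, L1-HIT, L1-HIT, VC-HIT, VC-HIT, MISS]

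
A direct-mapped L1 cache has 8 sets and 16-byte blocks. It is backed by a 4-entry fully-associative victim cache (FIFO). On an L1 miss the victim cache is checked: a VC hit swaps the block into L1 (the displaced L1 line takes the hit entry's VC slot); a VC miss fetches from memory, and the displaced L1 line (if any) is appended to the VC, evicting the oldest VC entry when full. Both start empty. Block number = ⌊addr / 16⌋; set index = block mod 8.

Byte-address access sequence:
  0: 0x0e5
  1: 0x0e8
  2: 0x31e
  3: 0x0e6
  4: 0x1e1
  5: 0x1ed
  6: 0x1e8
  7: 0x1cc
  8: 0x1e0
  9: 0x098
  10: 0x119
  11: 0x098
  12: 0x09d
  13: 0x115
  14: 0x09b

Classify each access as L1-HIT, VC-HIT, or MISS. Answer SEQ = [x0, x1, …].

SEQ = [MISS, L1-HIT, MISS, L1-HIT, MISS, L1-HIT, L1-HIT, MISS, L1-HIT, MISS, MISS, VC-HIT, L1-HIT, VC-HIT, VC-HIT]

  [0] addr=0xe5 blk=14 s=6: MISS | VC []
  [1] addr=0xe8 blk=14 s=6: L1-HIT | VC []
  [2] addr=0x31e blk=49 s=1: MISS | VC []
  [3] addr=0xe6 blk=14 s=6: L1-HIT | VC []
  [4] addr=0x1e1 blk=30 s=6: MISS | VC [14]
  [5] addr=0x1ed blk=30 s=6: L1-HIT | VC [14]
  [6] addr=0x1e8 blk=30 s=6: L1-HIT | VC [14]
  [7] addr=0x1cc blk=28 s=4: MISS | VC [14]
  [8] addr=0x1e0 blk=30 s=6: L1-HIT | VC [14]
  [9] addr=0x98 blk=9 s=1: MISS | VC [14, 49]
  [10] addr=0x119 blk=17 s=1: MISS | VC [14, 49, 9]
  [11] addr=0x98 blk=9 s=1: VC-HIT | VC [14, 49, 17]
  [12] addr=0x9d blk=9 s=1: L1-HIT | VC [14, 49, 17]
  [13] addr=0x115 blk=17 s=1: VC-HIT | VC [14, 49, 9]
  [14] addr=0x9b blk=9 s=1: VC-HIT | VC [14, 49, 17]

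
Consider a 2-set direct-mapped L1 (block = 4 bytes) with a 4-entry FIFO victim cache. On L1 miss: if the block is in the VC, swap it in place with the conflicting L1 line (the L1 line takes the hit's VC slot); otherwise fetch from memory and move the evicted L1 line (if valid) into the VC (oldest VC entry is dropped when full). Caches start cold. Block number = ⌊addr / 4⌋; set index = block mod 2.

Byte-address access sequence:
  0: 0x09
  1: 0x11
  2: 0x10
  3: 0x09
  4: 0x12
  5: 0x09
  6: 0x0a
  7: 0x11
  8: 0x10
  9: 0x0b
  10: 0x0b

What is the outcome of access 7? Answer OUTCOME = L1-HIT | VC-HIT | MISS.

#0 0x9→b2/s0 MISS; vc=[]
#1 0x11→b4/s0 MISS; vc=[2]
#2 0x10→b4/s0 L1-HIT; vc=[2]
#3 0x9→b2/s0 VC-HIT; vc=[4]
#4 0x12→b4/s0 VC-HIT; vc=[2]
#5 0x9→b2/s0 VC-HIT; vc=[4]
#6 0xa→b2/s0 L1-HIT; vc=[4]
#7 0x11→b4/s0 VC-HIT; vc=[2]
#8 0x10→b4/s0 L1-HIT; vc=[2]
#9 0xb→b2/s0 VC-HIT; vc=[4]
#10 0xb→b2/s0 L1-HIT; vc=[4]

OUTCOME = VC-HIT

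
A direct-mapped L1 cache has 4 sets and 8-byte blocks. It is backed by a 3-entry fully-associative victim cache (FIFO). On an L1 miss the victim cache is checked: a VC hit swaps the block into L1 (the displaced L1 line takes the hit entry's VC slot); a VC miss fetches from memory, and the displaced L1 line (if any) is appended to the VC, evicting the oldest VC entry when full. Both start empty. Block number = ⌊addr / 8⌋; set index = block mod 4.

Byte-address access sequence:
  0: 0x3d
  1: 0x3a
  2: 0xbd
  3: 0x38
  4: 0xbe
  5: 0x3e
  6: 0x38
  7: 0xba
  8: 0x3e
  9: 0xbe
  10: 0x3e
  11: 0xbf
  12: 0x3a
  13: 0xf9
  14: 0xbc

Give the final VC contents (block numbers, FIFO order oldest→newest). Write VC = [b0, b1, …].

VC = [31, 7]

  [0] addr=0x3d blk=7 s=3: MISS | VC []
  [1] addr=0x3a blk=7 s=3: L1-HIT | VC []
  [2] addr=0xbd blk=23 s=3: MISS | VC [7]
  [3] addr=0x38 blk=7 s=3: VC-HIT | VC [23]
  [4] addr=0xbe blk=23 s=3: VC-HIT | VC [7]
  [5] addr=0x3e blk=7 s=3: VC-HIT | VC [23]
  [6] addr=0x38 blk=7 s=3: L1-HIT | VC [23]
  [7] addr=0xba blk=23 s=3: VC-HIT | VC [7]
  [8] addr=0x3e blk=7 s=3: VC-HIT | VC [23]
  [9] addr=0xbe blk=23 s=3: VC-HIT | VC [7]
  [10] addr=0x3e blk=7 s=3: VC-HIT | VC [23]
  [11] addr=0xbf blk=23 s=3: VC-HIT | VC [7]
  [12] addr=0x3a blk=7 s=3: VC-HIT | VC [23]
  [13] addr=0xf9 blk=31 s=3: MISS | VC [23, 7]
  [14] addr=0xbc blk=23 s=3: VC-HIT | VC [31, 7]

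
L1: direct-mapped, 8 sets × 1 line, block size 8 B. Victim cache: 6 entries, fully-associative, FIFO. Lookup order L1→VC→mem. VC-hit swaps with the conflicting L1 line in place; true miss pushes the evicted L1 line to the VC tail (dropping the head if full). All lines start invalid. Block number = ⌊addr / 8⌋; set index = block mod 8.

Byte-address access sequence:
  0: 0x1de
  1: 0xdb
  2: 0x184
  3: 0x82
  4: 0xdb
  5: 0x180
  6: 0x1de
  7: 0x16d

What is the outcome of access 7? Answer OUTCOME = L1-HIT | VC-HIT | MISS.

0: 0x1de (blk 59, set 3) → MISS  vc=[]
1: 0xdb (blk 27, set 3) → MISS  vc=[59]
2: 0x184 (blk 48, set 0) → MISS  vc=[59]
3: 0x82 (blk 16, set 0) → MISS  vc=[59, 48]
4: 0xdb (blk 27, set 3) → L1-HIT  vc=[59, 48]
5: 0x180 (blk 48, set 0) → VC-HIT  vc=[59, 16]
6: 0x1de (blk 59, set 3) → VC-HIT  vc=[27, 16]
7: 0x16d (blk 45, set 5) → MISS  vc=[27, 16]

OUTCOME = MISS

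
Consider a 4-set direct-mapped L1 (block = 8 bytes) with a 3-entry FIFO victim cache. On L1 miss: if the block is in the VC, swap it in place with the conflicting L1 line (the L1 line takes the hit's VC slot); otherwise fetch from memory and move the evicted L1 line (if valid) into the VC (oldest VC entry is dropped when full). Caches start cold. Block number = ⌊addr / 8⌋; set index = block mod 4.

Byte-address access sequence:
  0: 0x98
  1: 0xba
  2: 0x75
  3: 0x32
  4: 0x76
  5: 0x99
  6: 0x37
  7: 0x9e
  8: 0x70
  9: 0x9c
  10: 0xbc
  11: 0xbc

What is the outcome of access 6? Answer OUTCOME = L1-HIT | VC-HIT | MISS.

0: 0x98 (blk 19, set 3) → MISS  vc=[]
1: 0xba (blk 23, set 3) → MISS  vc=[19]
2: 0x75 (blk 14, set 2) → MISS  vc=[19]
3: 0x32 (blk 6, set 2) → MISS  vc=[19, 14]
4: 0x76 (blk 14, set 2) → VC-HIT  vc=[19, 6]
5: 0x99 (blk 19, set 3) → VC-HIT  vc=[23, 6]
6: 0x37 (blk 6, set 2) → VC-HIT  vc=[23, 14]
7: 0x9e (blk 19, set 3) → L1-HIT  vc=[23, 14]
8: 0x70 (blk 14, set 2) → VC-HIT  vc=[23, 6]
9: 0x9c (blk 19, set 3) → L1-HIT  vc=[23, 6]
10: 0xbc (blk 23, set 3) → VC-HIT  vc=[19, 6]
11: 0xbc (blk 23, set 3) → L1-HIT  vc=[19, 6]

OUTCOME = VC-HIT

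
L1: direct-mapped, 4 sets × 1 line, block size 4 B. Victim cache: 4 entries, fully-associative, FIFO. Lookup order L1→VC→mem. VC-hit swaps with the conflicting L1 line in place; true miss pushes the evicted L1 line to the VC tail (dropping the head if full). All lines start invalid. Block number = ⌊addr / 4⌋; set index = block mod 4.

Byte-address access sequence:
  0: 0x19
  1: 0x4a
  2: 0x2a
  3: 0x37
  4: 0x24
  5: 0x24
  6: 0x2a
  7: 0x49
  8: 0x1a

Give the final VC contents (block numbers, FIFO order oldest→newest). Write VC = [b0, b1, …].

  [0] addr=0x19 blk=6 s=2: MISS | VC []
  [1] addr=0x4a blk=18 s=2: MISS | VC [6]
  [2] addr=0x2a blk=10 s=2: MISS | VC [6, 18]
  [3] addr=0x37 blk=13 s=1: MISS | VC [6, 18]
  [4] addr=0x24 blk=9 s=1: MISS | VC [6, 18, 13]
  [5] addr=0x24 blk=9 s=1: L1-HIT | VC [6, 18, 13]
  [6] addr=0x2a blk=10 s=2: L1-HIT | VC [6, 18, 13]
  [7] addr=0x49 blk=18 s=2: VC-HIT | VC [6, 10, 13]
  [8] addr=0x1a blk=6 s=2: VC-HIT | VC [18, 10, 13]

VC = [18, 10, 13]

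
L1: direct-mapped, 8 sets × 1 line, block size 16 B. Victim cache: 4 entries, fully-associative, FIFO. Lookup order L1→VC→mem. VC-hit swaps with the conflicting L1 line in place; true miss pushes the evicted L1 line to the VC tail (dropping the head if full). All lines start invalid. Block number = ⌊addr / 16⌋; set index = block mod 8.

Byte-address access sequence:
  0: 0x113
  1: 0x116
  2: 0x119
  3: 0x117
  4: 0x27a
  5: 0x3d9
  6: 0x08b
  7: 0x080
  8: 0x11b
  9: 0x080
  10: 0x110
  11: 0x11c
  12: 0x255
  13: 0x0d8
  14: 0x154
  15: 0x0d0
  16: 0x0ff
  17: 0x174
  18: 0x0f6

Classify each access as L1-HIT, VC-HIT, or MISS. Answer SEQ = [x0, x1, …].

SEQ = [MISS, L1-HIT, L1-HIT, L1-HIT, MISS, MISS, MISS, L1-HIT, L1-HIT, L1-HIT, L1-HIT, L1-HIT, MISS, MISS, MISS, VC-HIT, MISS, MISS, VC-HIT]

#0 0x113→b17/s1 MISS; vc=[]
#1 0x116→b17/s1 L1-HIT; vc=[]
#2 0x119→b17/s1 L1-HIT; vc=[]
#3 0x117→b17/s1 L1-HIT; vc=[]
#4 0x27a→b39/s7 MISS; vc=[]
#5 0x3d9→b61/s5 MISS; vc=[]
#6 0x8b→b8/s0 MISS; vc=[]
#7 0x80→b8/s0 L1-HIT; vc=[]
#8 0x11b→b17/s1 L1-HIT; vc=[]
#9 0x80→b8/s0 L1-HIT; vc=[]
#10 0x110→b17/s1 L1-HIT; vc=[]
#11 0x11c→b17/s1 L1-HIT; vc=[]
#12 0x255→b37/s5 MISS; vc=[61]
#13 0xd8→b13/s5 MISS; vc=[61,37]
#14 0x154→b21/s5 MISS; vc=[61,37,13]
#15 0xd0→b13/s5 VC-HIT; vc=[61,37,21]
#16 0xff→b15/s7 MISS; vc=[61,37,21,39]
#17 0x174→b23/s7 MISS; vc=[37,21,39,15]
#18 0xf6→b15/s7 VC-HIT; vc=[37,21,39,23]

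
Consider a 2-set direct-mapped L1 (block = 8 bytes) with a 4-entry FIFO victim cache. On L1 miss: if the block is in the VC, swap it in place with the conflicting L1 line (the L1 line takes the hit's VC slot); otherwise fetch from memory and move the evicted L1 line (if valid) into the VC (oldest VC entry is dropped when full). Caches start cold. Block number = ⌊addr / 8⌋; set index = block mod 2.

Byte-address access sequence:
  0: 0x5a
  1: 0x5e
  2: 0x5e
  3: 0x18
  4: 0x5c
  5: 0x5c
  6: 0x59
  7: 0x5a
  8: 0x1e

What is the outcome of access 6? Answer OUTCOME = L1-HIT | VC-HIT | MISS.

0: 0x5a (blk 11, set 1) → MISS  vc=[]
1: 0x5e (blk 11, set 1) → L1-HIT  vc=[]
2: 0x5e (blk 11, set 1) → L1-HIT  vc=[]
3: 0x18 (blk 3, set 1) → MISS  vc=[11]
4: 0x5c (blk 11, set 1) → VC-HIT  vc=[3]
5: 0x5c (blk 11, set 1) → L1-HIT  vc=[3]
6: 0x59 (blk 11, set 1) → L1-HIT  vc=[3]
7: 0x5a (blk 11, set 1) → L1-HIT  vc=[3]
8: 0x1e (blk 3, set 1) → VC-HIT  vc=[11]

OUTCOME = L1-HIT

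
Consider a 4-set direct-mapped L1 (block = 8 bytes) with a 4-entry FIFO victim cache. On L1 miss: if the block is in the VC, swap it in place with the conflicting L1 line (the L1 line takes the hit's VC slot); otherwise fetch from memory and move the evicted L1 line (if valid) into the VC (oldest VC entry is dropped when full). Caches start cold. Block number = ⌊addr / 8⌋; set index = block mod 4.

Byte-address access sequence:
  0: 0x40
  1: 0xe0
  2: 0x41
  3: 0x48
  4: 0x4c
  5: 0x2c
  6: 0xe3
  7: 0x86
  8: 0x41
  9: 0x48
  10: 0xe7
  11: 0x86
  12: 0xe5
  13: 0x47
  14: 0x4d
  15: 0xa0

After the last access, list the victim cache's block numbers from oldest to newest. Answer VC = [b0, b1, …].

VC = [16, 5, 28, 8]

#0 0x40→b8/s0 MISS; vc=[]
#1 0xe0→b28/s0 MISS; vc=[8]
#2 0x41→b8/s0 VC-HIT; vc=[28]
#3 0x48→b9/s1 MISS; vc=[28]
#4 0x4c→b9/s1 L1-HIT; vc=[28]
#5 0x2c→b5/s1 MISS; vc=[28,9]
#6 0xe3→b28/s0 VC-HIT; vc=[8,9]
#7 0x86→b16/s0 MISS; vc=[8,9,28]
#8 0x41→b8/s0 VC-HIT; vc=[16,9,28]
#9 0x48→b9/s1 VC-HIT; vc=[16,5,28]
#10 0xe7→b28/s0 VC-HIT; vc=[16,5,8]
#11 0x86→b16/s0 VC-HIT; vc=[28,5,8]
#12 0xe5→b28/s0 VC-HIT; vc=[16,5,8]
#13 0x47→b8/s0 VC-HIT; vc=[16,5,28]
#14 0x4d→b9/s1 L1-HIT; vc=[16,5,28]
#15 0xa0→b20/s0 MISS; vc=[16,5,28,8]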